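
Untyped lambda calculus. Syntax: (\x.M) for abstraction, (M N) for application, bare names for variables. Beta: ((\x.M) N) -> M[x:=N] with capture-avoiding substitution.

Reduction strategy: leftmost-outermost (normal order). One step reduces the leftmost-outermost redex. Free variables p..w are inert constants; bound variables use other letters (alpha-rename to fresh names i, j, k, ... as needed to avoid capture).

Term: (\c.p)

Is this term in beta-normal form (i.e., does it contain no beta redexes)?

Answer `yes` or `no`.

Answer: yes

Derivation:
Term: (\c.p)
No beta redexes found.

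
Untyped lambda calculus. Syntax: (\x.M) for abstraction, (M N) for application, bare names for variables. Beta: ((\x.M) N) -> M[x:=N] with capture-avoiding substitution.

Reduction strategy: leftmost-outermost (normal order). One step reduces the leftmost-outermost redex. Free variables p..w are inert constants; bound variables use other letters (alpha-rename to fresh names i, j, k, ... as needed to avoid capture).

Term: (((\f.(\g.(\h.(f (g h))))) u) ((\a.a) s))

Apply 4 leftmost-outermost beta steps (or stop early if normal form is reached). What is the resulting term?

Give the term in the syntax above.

Step 0: (((\f.(\g.(\h.(f (g h))))) u) ((\a.a) s))
Step 1: ((\g.(\h.(u (g h)))) ((\a.a) s))
Step 2: (\h.(u (((\a.a) s) h)))
Step 3: (\h.(u (s h)))
Step 4: (normal form reached)

Answer: (\h.(u (s h)))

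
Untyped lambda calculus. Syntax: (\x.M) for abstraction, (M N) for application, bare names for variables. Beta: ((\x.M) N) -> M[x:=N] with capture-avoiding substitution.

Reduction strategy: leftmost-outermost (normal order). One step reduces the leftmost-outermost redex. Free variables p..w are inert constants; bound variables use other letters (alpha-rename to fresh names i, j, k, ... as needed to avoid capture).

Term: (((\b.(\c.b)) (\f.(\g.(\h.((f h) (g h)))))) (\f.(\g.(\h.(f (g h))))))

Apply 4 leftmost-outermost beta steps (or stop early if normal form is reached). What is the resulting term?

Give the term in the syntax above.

Answer: (\f.(\g.(\h.((f h) (g h)))))

Derivation:
Step 0: (((\b.(\c.b)) (\f.(\g.(\h.((f h) (g h)))))) (\f.(\g.(\h.(f (g h))))))
Step 1: ((\c.(\f.(\g.(\h.((f h) (g h)))))) (\f.(\g.(\h.(f (g h))))))
Step 2: (\f.(\g.(\h.((f h) (g h)))))
Step 3: (normal form reached)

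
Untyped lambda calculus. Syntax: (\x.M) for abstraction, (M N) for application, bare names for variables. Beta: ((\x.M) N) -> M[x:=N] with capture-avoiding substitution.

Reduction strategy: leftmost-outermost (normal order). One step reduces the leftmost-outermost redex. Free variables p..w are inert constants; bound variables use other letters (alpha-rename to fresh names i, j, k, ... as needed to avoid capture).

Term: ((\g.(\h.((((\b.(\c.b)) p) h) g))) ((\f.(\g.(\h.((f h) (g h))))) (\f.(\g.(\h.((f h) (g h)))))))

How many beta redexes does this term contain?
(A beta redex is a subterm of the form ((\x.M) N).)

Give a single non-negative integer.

Answer: 3

Derivation:
Term: ((\g.(\h.((((\b.(\c.b)) p) h) g))) ((\f.(\g.(\h.((f h) (g h))))) (\f.(\g.(\h.((f h) (g h)))))))
  Redex: ((\g.(\h.((((\b.(\c.b)) p) h) g))) ((\f.(\g.(\h.((f h) (g h))))) (\f.(\g.(\h.((f h) (g h)))))))
  Redex: ((\b.(\c.b)) p)
  Redex: ((\f.(\g.(\h.((f h) (g h))))) (\f.(\g.(\h.((f h) (g h))))))
Total redexes: 3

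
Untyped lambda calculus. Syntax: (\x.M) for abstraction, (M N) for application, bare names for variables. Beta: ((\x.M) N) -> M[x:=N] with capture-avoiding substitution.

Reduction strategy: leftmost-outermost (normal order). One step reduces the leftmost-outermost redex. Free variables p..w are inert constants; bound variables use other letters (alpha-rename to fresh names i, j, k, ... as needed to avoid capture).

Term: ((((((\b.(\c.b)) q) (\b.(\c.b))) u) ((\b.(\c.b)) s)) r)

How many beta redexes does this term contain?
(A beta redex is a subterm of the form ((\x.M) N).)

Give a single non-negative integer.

Term: ((((((\b.(\c.b)) q) (\b.(\c.b))) u) ((\b.(\c.b)) s)) r)
  Redex: ((\b.(\c.b)) q)
  Redex: ((\b.(\c.b)) s)
Total redexes: 2

Answer: 2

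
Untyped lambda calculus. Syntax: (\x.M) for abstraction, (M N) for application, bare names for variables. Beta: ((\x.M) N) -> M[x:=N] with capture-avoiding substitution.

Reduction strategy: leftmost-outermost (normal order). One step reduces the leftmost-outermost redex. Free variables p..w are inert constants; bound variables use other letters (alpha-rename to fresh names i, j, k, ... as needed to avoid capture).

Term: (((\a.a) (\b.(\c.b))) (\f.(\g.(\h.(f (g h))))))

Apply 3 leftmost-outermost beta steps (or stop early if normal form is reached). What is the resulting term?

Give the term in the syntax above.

Step 0: (((\a.a) (\b.(\c.b))) (\f.(\g.(\h.(f (g h))))))
Step 1: ((\b.(\c.b)) (\f.(\g.(\h.(f (g h))))))
Step 2: (\c.(\f.(\g.(\h.(f (g h))))))
Step 3: (normal form reached)

Answer: (\c.(\f.(\g.(\h.(f (g h))))))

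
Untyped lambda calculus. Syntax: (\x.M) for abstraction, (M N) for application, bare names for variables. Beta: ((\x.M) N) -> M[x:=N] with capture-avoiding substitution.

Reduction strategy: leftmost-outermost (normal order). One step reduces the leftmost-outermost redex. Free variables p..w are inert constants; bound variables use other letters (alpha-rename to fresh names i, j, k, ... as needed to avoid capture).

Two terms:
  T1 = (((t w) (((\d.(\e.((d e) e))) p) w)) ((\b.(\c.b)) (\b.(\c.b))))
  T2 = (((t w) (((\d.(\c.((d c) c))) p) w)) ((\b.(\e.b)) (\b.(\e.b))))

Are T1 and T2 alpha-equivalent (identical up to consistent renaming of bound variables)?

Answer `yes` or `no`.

Answer: yes

Derivation:
Term 1: (((t w) (((\d.(\e.((d e) e))) p) w)) ((\b.(\c.b)) (\b.(\c.b))))
Term 2: (((t w) (((\d.(\c.((d c) c))) p) w)) ((\b.(\e.b)) (\b.(\e.b))))
Alpha-equivalence: compare structure up to binder renaming.
Result: True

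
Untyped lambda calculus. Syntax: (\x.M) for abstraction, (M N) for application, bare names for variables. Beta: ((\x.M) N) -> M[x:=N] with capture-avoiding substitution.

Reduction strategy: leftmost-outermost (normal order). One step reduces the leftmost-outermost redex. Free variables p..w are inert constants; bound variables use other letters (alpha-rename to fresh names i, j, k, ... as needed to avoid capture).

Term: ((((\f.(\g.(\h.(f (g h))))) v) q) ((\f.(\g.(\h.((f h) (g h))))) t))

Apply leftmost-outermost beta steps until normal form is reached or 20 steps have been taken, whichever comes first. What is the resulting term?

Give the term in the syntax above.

Step 0: ((((\f.(\g.(\h.(f (g h))))) v) q) ((\f.(\g.(\h.((f h) (g h))))) t))
Step 1: (((\g.(\h.(v (g h)))) q) ((\f.(\g.(\h.((f h) (g h))))) t))
Step 2: ((\h.(v (q h))) ((\f.(\g.(\h.((f h) (g h))))) t))
Step 3: (v (q ((\f.(\g.(\h.((f h) (g h))))) t)))
Step 4: (v (q (\g.(\h.((t h) (g h))))))

Answer: (v (q (\g.(\h.((t h) (g h))))))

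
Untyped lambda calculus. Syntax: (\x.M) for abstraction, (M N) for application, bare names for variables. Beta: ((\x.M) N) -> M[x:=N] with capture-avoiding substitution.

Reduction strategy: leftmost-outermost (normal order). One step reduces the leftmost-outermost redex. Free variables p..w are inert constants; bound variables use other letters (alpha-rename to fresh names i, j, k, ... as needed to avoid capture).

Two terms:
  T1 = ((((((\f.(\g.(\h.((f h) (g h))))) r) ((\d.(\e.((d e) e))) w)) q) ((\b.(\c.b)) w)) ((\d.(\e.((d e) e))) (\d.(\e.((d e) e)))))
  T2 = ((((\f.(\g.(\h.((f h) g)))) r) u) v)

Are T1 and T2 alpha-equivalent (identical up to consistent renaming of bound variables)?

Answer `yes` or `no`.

Term 1: ((((((\f.(\g.(\h.((f h) (g h))))) r) ((\d.(\e.((d e) e))) w)) q) ((\b.(\c.b)) w)) ((\d.(\e.((d e) e))) (\d.(\e.((d e) e)))))
Term 2: ((((\f.(\g.(\h.((f h) g)))) r) u) v)
Alpha-equivalence: compare structure up to binder renaming.
Result: False

Answer: no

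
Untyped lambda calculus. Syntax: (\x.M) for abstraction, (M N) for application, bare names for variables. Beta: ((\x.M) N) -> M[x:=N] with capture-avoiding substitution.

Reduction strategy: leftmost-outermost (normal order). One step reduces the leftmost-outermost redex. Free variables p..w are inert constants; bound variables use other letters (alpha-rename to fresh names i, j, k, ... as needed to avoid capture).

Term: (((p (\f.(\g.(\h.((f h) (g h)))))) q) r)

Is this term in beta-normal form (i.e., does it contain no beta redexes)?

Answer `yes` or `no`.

Term: (((p (\f.(\g.(\h.((f h) (g h)))))) q) r)
No beta redexes found.

Answer: yes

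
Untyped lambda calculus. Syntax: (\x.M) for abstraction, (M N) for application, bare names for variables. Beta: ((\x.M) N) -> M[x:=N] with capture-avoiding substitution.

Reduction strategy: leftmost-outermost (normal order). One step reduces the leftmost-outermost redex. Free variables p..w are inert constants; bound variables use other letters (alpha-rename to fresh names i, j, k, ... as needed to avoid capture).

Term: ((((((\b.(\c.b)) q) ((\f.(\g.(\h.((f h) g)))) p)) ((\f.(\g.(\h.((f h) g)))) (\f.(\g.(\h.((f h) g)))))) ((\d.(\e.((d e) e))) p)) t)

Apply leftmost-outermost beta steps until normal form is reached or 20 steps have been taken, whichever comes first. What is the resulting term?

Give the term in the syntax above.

Step 0: ((((((\b.(\c.b)) q) ((\f.(\g.(\h.((f h) g)))) p)) ((\f.(\g.(\h.((f h) g)))) (\f.(\g.(\h.((f h) g)))))) ((\d.(\e.((d e) e))) p)) t)
Step 1: (((((\c.q) ((\f.(\g.(\h.((f h) g)))) p)) ((\f.(\g.(\h.((f h) g)))) (\f.(\g.(\h.((f h) g)))))) ((\d.(\e.((d e) e))) p)) t)
Step 2: (((q ((\f.(\g.(\h.((f h) g)))) (\f.(\g.(\h.((f h) g)))))) ((\d.(\e.((d e) e))) p)) t)
Step 3: (((q (\g.(\h.(((\f.(\g.(\h.((f h) g)))) h) g)))) ((\d.(\e.((d e) e))) p)) t)
Step 4: (((q (\g.(\h.((\g.(\i.((h i) g))) g)))) ((\d.(\e.((d e) e))) p)) t)
Step 5: (((q (\g.(\h.(\i.((h i) g))))) ((\d.(\e.((d e) e))) p)) t)
Step 6: (((q (\g.(\h.(\i.((h i) g))))) (\e.((p e) e))) t)

Answer: (((q (\g.(\h.(\i.((h i) g))))) (\e.((p e) e))) t)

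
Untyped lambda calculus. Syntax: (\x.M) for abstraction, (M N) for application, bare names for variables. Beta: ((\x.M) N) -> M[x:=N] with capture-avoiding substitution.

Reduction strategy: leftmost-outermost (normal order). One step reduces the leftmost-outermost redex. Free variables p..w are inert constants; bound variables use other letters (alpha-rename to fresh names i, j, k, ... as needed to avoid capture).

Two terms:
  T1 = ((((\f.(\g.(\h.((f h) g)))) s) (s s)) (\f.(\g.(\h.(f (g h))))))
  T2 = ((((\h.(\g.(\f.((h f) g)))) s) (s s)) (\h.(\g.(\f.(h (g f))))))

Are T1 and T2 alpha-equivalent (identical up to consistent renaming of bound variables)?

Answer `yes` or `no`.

Term 1: ((((\f.(\g.(\h.((f h) g)))) s) (s s)) (\f.(\g.(\h.(f (g h))))))
Term 2: ((((\h.(\g.(\f.((h f) g)))) s) (s s)) (\h.(\g.(\f.(h (g f))))))
Alpha-equivalence: compare structure up to binder renaming.
Result: True

Answer: yes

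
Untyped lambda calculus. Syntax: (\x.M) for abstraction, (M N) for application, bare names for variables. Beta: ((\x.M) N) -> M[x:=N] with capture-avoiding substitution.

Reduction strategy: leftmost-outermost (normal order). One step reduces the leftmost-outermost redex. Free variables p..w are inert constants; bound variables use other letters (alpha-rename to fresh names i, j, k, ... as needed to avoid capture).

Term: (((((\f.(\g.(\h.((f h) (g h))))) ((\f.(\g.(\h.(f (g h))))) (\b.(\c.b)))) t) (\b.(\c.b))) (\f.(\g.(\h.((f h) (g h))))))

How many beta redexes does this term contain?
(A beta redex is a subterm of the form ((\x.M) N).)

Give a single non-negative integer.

Term: (((((\f.(\g.(\h.((f h) (g h))))) ((\f.(\g.(\h.(f (g h))))) (\b.(\c.b)))) t) (\b.(\c.b))) (\f.(\g.(\h.((f h) (g h))))))
  Redex: ((\f.(\g.(\h.((f h) (g h))))) ((\f.(\g.(\h.(f (g h))))) (\b.(\c.b))))
  Redex: ((\f.(\g.(\h.(f (g h))))) (\b.(\c.b)))
Total redexes: 2

Answer: 2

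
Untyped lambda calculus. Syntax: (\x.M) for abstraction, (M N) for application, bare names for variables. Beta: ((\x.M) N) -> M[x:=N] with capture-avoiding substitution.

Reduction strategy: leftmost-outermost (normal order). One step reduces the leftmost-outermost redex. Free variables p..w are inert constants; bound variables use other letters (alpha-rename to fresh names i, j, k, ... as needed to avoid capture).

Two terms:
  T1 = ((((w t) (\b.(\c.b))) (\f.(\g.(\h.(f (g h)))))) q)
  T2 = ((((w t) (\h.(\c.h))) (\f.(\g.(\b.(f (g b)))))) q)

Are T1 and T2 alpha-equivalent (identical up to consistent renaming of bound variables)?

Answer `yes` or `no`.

Answer: yes

Derivation:
Term 1: ((((w t) (\b.(\c.b))) (\f.(\g.(\h.(f (g h)))))) q)
Term 2: ((((w t) (\h.(\c.h))) (\f.(\g.(\b.(f (g b)))))) q)
Alpha-equivalence: compare structure up to binder renaming.
Result: True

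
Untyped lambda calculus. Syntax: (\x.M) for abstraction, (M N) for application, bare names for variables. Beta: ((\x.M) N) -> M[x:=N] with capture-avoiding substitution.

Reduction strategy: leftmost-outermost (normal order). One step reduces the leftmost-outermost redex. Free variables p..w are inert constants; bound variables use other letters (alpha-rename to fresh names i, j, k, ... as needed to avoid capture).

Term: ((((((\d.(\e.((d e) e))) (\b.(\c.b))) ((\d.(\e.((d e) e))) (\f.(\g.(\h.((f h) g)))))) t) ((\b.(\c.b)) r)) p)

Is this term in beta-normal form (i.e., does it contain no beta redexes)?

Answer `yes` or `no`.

Term: ((((((\d.(\e.((d e) e))) (\b.(\c.b))) ((\d.(\e.((d e) e))) (\f.(\g.(\h.((f h) g)))))) t) ((\b.(\c.b)) r)) p)
Found 3 beta redex(es).

Answer: no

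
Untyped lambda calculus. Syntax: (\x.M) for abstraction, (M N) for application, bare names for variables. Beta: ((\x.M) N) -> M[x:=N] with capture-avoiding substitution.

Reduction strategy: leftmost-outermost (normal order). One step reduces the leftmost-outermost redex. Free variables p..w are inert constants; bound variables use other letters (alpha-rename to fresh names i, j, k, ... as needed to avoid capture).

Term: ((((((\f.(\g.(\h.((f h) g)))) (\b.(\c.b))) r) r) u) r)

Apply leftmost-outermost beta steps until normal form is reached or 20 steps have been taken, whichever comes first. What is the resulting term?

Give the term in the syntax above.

Step 0: ((((((\f.(\g.(\h.((f h) g)))) (\b.(\c.b))) r) r) u) r)
Step 1: (((((\g.(\h.(((\b.(\c.b)) h) g))) r) r) u) r)
Step 2: ((((\h.(((\b.(\c.b)) h) r)) r) u) r)
Step 3: (((((\b.(\c.b)) r) r) u) r)
Step 4: ((((\c.r) r) u) r)
Step 5: ((r u) r)

Answer: ((r u) r)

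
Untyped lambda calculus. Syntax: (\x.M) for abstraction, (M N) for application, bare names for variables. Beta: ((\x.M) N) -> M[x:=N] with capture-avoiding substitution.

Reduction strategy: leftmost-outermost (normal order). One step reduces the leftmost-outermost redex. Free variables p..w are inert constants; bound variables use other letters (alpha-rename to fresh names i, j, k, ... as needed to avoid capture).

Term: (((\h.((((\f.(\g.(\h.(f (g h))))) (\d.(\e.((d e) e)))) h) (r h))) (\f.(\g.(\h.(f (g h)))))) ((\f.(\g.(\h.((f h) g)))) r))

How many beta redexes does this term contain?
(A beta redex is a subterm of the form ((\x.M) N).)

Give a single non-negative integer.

Answer: 3

Derivation:
Term: (((\h.((((\f.(\g.(\h.(f (g h))))) (\d.(\e.((d e) e)))) h) (r h))) (\f.(\g.(\h.(f (g h)))))) ((\f.(\g.(\h.((f h) g)))) r))
  Redex: ((\h.((((\f.(\g.(\h.(f (g h))))) (\d.(\e.((d e) e)))) h) (r h))) (\f.(\g.(\h.(f (g h))))))
  Redex: ((\f.(\g.(\h.(f (g h))))) (\d.(\e.((d e) e))))
  Redex: ((\f.(\g.(\h.((f h) g)))) r)
Total redexes: 3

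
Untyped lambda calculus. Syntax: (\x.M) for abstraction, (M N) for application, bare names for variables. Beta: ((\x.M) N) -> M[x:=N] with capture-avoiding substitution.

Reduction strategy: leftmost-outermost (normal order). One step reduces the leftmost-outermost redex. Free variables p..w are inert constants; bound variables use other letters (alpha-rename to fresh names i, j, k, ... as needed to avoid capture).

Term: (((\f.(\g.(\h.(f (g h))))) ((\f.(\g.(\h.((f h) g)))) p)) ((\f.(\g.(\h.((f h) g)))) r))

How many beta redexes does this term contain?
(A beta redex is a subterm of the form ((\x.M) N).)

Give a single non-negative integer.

Answer: 3

Derivation:
Term: (((\f.(\g.(\h.(f (g h))))) ((\f.(\g.(\h.((f h) g)))) p)) ((\f.(\g.(\h.((f h) g)))) r))
  Redex: ((\f.(\g.(\h.(f (g h))))) ((\f.(\g.(\h.((f h) g)))) p))
  Redex: ((\f.(\g.(\h.((f h) g)))) p)
  Redex: ((\f.(\g.(\h.((f h) g)))) r)
Total redexes: 3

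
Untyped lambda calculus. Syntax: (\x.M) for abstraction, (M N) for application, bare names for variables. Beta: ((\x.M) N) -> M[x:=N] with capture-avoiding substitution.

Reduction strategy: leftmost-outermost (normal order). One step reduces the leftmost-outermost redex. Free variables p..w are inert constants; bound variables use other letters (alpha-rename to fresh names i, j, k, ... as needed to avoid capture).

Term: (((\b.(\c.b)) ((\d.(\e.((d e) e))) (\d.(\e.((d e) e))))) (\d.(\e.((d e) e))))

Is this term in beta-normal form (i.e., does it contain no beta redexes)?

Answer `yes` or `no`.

Answer: no

Derivation:
Term: (((\b.(\c.b)) ((\d.(\e.((d e) e))) (\d.(\e.((d e) e))))) (\d.(\e.((d e) e))))
Found 2 beta redex(es).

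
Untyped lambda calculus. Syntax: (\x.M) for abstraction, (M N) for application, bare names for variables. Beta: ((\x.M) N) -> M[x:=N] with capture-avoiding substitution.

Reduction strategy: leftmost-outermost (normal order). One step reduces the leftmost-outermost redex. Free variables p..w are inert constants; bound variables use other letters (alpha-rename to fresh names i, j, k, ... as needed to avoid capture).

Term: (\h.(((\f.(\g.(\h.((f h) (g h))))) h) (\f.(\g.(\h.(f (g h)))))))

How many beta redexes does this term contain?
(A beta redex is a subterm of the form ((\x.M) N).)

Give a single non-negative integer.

Term: (\h.(((\f.(\g.(\h.((f h) (g h))))) h) (\f.(\g.(\h.(f (g h)))))))
  Redex: ((\f.(\g.(\h.((f h) (g h))))) h)
Total redexes: 1

Answer: 1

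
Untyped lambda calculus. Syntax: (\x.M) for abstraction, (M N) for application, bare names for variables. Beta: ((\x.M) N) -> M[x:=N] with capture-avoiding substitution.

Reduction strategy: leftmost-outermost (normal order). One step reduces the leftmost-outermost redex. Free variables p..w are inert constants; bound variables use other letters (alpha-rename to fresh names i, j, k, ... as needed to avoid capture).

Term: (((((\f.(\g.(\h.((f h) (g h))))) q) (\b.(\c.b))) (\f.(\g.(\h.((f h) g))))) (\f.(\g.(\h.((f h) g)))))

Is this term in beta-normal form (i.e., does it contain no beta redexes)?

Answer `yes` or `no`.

Term: (((((\f.(\g.(\h.((f h) (g h))))) q) (\b.(\c.b))) (\f.(\g.(\h.((f h) g))))) (\f.(\g.(\h.((f h) g)))))
Found 1 beta redex(es).

Answer: no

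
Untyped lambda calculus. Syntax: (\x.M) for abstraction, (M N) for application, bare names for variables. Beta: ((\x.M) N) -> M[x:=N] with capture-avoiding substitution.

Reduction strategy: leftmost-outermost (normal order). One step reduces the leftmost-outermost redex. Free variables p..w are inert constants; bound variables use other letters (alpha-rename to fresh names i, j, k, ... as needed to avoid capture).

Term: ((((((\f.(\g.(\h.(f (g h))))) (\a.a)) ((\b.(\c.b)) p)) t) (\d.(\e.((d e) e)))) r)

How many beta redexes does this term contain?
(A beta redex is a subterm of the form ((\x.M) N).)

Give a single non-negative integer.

Term: ((((((\f.(\g.(\h.(f (g h))))) (\a.a)) ((\b.(\c.b)) p)) t) (\d.(\e.((d e) e)))) r)
  Redex: ((\f.(\g.(\h.(f (g h))))) (\a.a))
  Redex: ((\b.(\c.b)) p)
Total redexes: 2

Answer: 2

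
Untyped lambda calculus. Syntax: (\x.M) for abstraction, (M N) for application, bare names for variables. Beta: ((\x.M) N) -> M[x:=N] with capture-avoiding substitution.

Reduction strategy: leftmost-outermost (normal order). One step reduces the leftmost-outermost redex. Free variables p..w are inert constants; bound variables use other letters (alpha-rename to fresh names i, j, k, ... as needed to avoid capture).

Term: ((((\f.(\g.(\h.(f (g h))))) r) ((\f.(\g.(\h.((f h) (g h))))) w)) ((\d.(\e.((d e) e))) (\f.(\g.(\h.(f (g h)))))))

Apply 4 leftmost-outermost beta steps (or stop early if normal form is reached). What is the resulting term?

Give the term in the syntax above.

Answer: (r ((\g.(\h.((w h) (g h)))) ((\d.(\e.((d e) e))) (\f.(\g.(\h.(f (g h))))))))

Derivation:
Step 0: ((((\f.(\g.(\h.(f (g h))))) r) ((\f.(\g.(\h.((f h) (g h))))) w)) ((\d.(\e.((d e) e))) (\f.(\g.(\h.(f (g h)))))))
Step 1: (((\g.(\h.(r (g h)))) ((\f.(\g.(\h.((f h) (g h))))) w)) ((\d.(\e.((d e) e))) (\f.(\g.(\h.(f (g h)))))))
Step 2: ((\h.(r (((\f.(\g.(\h.((f h) (g h))))) w) h))) ((\d.(\e.((d e) e))) (\f.(\g.(\h.(f (g h)))))))
Step 3: (r (((\f.(\g.(\h.((f h) (g h))))) w) ((\d.(\e.((d e) e))) (\f.(\g.(\h.(f (g h))))))))
Step 4: (r ((\g.(\h.((w h) (g h)))) ((\d.(\e.((d e) e))) (\f.(\g.(\h.(f (g h))))))))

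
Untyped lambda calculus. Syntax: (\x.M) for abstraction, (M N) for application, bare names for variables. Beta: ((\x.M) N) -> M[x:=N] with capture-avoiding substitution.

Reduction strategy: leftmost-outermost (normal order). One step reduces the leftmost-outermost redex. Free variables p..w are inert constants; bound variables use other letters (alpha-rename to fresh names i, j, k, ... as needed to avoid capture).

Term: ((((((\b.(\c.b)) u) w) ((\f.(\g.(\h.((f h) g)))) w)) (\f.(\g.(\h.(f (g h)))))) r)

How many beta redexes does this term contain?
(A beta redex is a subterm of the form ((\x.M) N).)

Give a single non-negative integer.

Term: ((((((\b.(\c.b)) u) w) ((\f.(\g.(\h.((f h) g)))) w)) (\f.(\g.(\h.(f (g h)))))) r)
  Redex: ((\b.(\c.b)) u)
  Redex: ((\f.(\g.(\h.((f h) g)))) w)
Total redexes: 2

Answer: 2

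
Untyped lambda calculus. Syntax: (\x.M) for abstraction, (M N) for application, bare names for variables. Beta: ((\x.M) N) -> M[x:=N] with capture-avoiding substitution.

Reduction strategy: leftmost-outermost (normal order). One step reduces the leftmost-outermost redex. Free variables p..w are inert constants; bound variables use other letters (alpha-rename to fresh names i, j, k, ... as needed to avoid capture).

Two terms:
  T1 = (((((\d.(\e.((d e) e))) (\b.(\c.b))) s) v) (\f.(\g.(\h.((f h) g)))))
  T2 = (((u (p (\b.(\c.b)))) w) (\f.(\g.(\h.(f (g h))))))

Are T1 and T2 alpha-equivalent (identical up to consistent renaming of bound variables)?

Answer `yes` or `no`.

Term 1: (((((\d.(\e.((d e) e))) (\b.(\c.b))) s) v) (\f.(\g.(\h.((f h) g)))))
Term 2: (((u (p (\b.(\c.b)))) w) (\f.(\g.(\h.(f (g h))))))
Alpha-equivalence: compare structure up to binder renaming.
Result: False

Answer: no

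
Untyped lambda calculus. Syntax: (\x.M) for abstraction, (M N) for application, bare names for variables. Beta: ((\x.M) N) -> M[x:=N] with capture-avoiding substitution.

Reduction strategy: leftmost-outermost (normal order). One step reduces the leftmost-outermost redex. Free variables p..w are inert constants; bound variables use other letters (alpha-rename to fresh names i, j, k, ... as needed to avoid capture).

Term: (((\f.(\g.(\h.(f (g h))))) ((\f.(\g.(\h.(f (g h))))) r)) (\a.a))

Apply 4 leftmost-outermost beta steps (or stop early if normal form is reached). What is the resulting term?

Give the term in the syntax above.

Step 0: (((\f.(\g.(\h.(f (g h))))) ((\f.(\g.(\h.(f (g h))))) r)) (\a.a))
Step 1: ((\g.(\h.(((\f.(\g.(\h.(f (g h))))) r) (g h)))) (\a.a))
Step 2: (\h.(((\f.(\g.(\h.(f (g h))))) r) ((\a.a) h)))
Step 3: (\h.((\g.(\h.(r (g h)))) ((\a.a) h)))
Step 4: (\h.(\i.(r (((\a.a) h) i))))

Answer: (\h.(\i.(r (((\a.a) h) i))))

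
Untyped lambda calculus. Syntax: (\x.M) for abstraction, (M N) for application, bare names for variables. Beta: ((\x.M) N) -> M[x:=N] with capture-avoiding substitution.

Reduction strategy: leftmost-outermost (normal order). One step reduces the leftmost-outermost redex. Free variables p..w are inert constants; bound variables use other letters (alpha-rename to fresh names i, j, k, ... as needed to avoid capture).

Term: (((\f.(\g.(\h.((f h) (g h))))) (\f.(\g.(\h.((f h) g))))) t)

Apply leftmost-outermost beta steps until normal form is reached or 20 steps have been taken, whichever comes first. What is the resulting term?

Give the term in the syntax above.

Step 0: (((\f.(\g.(\h.((f h) (g h))))) (\f.(\g.(\h.((f h) g))))) t)
Step 1: ((\g.(\h.(((\f.(\g.(\h.((f h) g)))) h) (g h)))) t)
Step 2: (\h.(((\f.(\g.(\h.((f h) g)))) h) (t h)))
Step 3: (\h.((\g.(\i.((h i) g))) (t h)))
Step 4: (\h.(\i.((h i) (t h))))

Answer: (\h.(\i.((h i) (t h))))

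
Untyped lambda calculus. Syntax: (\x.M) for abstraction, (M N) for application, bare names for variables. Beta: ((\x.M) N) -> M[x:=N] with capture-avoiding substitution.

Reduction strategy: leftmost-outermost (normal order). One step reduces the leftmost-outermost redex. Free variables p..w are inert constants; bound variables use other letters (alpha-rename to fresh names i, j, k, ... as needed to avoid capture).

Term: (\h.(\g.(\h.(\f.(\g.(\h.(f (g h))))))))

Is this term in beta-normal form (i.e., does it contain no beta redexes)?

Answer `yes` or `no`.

Term: (\h.(\g.(\h.(\f.(\g.(\h.(f (g h))))))))
No beta redexes found.

Answer: yes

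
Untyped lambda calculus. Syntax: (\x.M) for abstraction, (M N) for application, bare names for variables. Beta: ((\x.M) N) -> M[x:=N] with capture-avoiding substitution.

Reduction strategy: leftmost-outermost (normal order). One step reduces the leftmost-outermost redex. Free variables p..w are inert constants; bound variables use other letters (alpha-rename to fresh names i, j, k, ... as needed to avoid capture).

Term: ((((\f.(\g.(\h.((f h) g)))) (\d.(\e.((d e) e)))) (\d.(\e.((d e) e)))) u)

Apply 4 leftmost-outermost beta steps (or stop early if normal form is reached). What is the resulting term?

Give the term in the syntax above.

Step 0: ((((\f.(\g.(\h.((f h) g)))) (\d.(\e.((d e) e)))) (\d.(\e.((d e) e)))) u)
Step 1: (((\g.(\h.(((\d.(\e.((d e) e))) h) g))) (\d.(\e.((d e) e)))) u)
Step 2: ((\h.(((\d.(\e.((d e) e))) h) (\d.(\e.((d e) e))))) u)
Step 3: (((\d.(\e.((d e) e))) u) (\d.(\e.((d e) e))))
Step 4: ((\e.((u e) e)) (\d.(\e.((d e) e))))

Answer: ((\e.((u e) e)) (\d.(\e.((d e) e))))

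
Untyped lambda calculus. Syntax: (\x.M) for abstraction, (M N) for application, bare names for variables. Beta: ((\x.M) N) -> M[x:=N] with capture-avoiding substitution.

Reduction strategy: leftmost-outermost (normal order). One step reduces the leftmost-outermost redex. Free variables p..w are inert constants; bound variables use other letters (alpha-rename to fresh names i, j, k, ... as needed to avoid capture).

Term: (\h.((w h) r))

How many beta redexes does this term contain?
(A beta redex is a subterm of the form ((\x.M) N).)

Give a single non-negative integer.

Answer: 0

Derivation:
Term: (\h.((w h) r))
  (no redexes)
Total redexes: 0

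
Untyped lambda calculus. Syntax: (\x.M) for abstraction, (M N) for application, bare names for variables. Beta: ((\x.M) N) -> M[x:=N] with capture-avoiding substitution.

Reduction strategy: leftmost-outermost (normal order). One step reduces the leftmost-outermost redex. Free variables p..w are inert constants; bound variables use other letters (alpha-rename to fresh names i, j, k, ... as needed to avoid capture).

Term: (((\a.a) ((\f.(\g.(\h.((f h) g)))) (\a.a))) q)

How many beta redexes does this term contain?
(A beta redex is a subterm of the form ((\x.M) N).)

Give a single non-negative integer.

Term: (((\a.a) ((\f.(\g.(\h.((f h) g)))) (\a.a))) q)
  Redex: ((\a.a) ((\f.(\g.(\h.((f h) g)))) (\a.a)))
  Redex: ((\f.(\g.(\h.((f h) g)))) (\a.a))
Total redexes: 2

Answer: 2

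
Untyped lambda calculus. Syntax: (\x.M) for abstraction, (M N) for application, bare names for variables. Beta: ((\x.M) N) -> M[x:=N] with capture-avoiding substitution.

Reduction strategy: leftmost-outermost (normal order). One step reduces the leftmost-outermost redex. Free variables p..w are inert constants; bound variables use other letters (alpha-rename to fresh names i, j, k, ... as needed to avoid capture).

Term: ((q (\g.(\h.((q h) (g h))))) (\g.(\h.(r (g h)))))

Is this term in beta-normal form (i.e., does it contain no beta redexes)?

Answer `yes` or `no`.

Answer: yes

Derivation:
Term: ((q (\g.(\h.((q h) (g h))))) (\g.(\h.(r (g h)))))
No beta redexes found.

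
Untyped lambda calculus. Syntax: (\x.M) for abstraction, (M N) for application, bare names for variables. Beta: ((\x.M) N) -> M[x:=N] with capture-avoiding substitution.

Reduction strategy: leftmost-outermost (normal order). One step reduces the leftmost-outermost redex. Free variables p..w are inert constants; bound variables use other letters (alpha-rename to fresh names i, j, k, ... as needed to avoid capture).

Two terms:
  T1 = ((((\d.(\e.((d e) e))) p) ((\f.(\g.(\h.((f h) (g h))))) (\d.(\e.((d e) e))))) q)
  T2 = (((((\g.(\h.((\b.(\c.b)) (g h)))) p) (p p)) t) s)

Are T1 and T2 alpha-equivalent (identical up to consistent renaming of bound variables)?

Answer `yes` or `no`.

Term 1: ((((\d.(\e.((d e) e))) p) ((\f.(\g.(\h.((f h) (g h))))) (\d.(\e.((d e) e))))) q)
Term 2: (((((\g.(\h.((\b.(\c.b)) (g h)))) p) (p p)) t) s)
Alpha-equivalence: compare structure up to binder renaming.
Result: False

Answer: no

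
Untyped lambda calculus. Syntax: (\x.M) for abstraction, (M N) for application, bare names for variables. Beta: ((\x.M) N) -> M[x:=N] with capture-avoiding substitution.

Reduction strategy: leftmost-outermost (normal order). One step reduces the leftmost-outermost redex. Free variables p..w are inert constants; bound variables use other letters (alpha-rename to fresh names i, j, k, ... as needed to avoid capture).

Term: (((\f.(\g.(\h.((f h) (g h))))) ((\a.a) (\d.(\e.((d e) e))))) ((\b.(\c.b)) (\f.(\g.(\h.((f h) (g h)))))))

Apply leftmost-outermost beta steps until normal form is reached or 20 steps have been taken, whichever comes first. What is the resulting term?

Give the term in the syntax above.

Answer: (\h.((h (\f.(\g.(\h.((f h) (g h)))))) (\f.(\g.(\h.((f h) (g h)))))))

Derivation:
Step 0: (((\f.(\g.(\h.((f h) (g h))))) ((\a.a) (\d.(\e.((d e) e))))) ((\b.(\c.b)) (\f.(\g.(\h.((f h) (g h)))))))
Step 1: ((\g.(\h.((((\a.a) (\d.(\e.((d e) e)))) h) (g h)))) ((\b.(\c.b)) (\f.(\g.(\h.((f h) (g h)))))))
Step 2: (\h.((((\a.a) (\d.(\e.((d e) e)))) h) (((\b.(\c.b)) (\f.(\g.(\h.((f h) (g h)))))) h)))
Step 3: (\h.(((\d.(\e.((d e) e))) h) (((\b.(\c.b)) (\f.(\g.(\h.((f h) (g h)))))) h)))
Step 4: (\h.((\e.((h e) e)) (((\b.(\c.b)) (\f.(\g.(\h.((f h) (g h)))))) h)))
Step 5: (\h.((h (((\b.(\c.b)) (\f.(\g.(\h.((f h) (g h)))))) h)) (((\b.(\c.b)) (\f.(\g.(\h.((f h) (g h)))))) h)))
Step 6: (\h.((h ((\c.(\f.(\g.(\h.((f h) (g h)))))) h)) (((\b.(\c.b)) (\f.(\g.(\h.((f h) (g h)))))) h)))
Step 7: (\h.((h (\f.(\g.(\h.((f h) (g h)))))) (((\b.(\c.b)) (\f.(\g.(\h.((f h) (g h)))))) h)))
Step 8: (\h.((h (\f.(\g.(\h.((f h) (g h)))))) ((\c.(\f.(\g.(\h.((f h) (g h)))))) h)))
Step 9: (\h.((h (\f.(\g.(\h.((f h) (g h)))))) (\f.(\g.(\h.((f h) (g h)))))))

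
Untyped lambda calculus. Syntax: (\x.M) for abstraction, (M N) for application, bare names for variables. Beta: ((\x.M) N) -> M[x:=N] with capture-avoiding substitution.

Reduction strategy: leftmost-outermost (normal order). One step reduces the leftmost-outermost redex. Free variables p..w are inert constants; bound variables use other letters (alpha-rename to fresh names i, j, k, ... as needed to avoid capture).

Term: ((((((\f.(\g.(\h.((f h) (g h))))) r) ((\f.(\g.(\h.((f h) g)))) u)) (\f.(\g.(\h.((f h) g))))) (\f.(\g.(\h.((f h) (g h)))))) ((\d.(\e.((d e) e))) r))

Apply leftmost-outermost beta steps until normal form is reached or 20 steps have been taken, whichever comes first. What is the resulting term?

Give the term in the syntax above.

Answer: ((((r (\f.(\g.(\h.((f h) g))))) (\h.((u h) (\f.(\g.(\h.((f h) g))))))) (\f.(\g.(\h.((f h) (g h)))))) (\e.((r e) e)))

Derivation:
Step 0: ((((((\f.(\g.(\h.((f h) (g h))))) r) ((\f.(\g.(\h.((f h) g)))) u)) (\f.(\g.(\h.((f h) g))))) (\f.(\g.(\h.((f h) (g h)))))) ((\d.(\e.((d e) e))) r))
Step 1: (((((\g.(\h.((r h) (g h)))) ((\f.(\g.(\h.((f h) g)))) u)) (\f.(\g.(\h.((f h) g))))) (\f.(\g.(\h.((f h) (g h)))))) ((\d.(\e.((d e) e))) r))
Step 2: ((((\h.((r h) (((\f.(\g.(\h.((f h) g)))) u) h))) (\f.(\g.(\h.((f h) g))))) (\f.(\g.(\h.((f h) (g h)))))) ((\d.(\e.((d e) e))) r))
Step 3: ((((r (\f.(\g.(\h.((f h) g))))) (((\f.(\g.(\h.((f h) g)))) u) (\f.(\g.(\h.((f h) g)))))) (\f.(\g.(\h.((f h) (g h)))))) ((\d.(\e.((d e) e))) r))
Step 4: ((((r (\f.(\g.(\h.((f h) g))))) ((\g.(\h.((u h) g))) (\f.(\g.(\h.((f h) g)))))) (\f.(\g.(\h.((f h) (g h)))))) ((\d.(\e.((d e) e))) r))
Step 5: ((((r (\f.(\g.(\h.((f h) g))))) (\h.((u h) (\f.(\g.(\h.((f h) g))))))) (\f.(\g.(\h.((f h) (g h)))))) ((\d.(\e.((d e) e))) r))
Step 6: ((((r (\f.(\g.(\h.((f h) g))))) (\h.((u h) (\f.(\g.(\h.((f h) g))))))) (\f.(\g.(\h.((f h) (g h)))))) (\e.((r e) e)))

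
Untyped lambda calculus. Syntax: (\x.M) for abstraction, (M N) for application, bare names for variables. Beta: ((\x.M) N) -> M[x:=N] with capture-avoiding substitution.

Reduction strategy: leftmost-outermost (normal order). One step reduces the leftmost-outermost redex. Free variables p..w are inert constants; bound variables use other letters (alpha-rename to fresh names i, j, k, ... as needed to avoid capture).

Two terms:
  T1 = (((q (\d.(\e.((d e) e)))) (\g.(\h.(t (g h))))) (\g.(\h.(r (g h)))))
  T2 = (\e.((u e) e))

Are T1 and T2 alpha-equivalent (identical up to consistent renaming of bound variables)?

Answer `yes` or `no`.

Term 1: (((q (\d.(\e.((d e) e)))) (\g.(\h.(t (g h))))) (\g.(\h.(r (g h)))))
Term 2: (\e.((u e) e))
Alpha-equivalence: compare structure up to binder renaming.
Result: False

Answer: no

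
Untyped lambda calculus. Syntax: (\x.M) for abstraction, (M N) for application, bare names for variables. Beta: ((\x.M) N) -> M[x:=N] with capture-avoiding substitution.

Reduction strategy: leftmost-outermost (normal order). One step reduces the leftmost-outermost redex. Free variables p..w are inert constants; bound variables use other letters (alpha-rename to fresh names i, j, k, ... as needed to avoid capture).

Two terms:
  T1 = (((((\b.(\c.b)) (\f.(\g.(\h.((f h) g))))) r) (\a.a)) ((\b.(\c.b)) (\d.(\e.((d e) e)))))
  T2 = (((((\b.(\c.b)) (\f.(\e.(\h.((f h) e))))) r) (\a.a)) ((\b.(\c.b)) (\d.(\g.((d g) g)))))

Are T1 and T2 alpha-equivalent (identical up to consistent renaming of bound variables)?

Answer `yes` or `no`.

Term 1: (((((\b.(\c.b)) (\f.(\g.(\h.((f h) g))))) r) (\a.a)) ((\b.(\c.b)) (\d.(\e.((d e) e)))))
Term 2: (((((\b.(\c.b)) (\f.(\e.(\h.((f h) e))))) r) (\a.a)) ((\b.(\c.b)) (\d.(\g.((d g) g)))))
Alpha-equivalence: compare structure up to binder renaming.
Result: True

Answer: yes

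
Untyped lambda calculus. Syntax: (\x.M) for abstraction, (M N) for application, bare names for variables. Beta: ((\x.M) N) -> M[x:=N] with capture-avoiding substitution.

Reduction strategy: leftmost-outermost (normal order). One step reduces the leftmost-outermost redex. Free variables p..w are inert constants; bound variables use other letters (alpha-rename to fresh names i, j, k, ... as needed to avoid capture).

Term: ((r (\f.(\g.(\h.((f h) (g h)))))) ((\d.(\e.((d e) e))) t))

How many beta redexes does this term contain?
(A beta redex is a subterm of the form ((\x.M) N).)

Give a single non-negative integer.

Term: ((r (\f.(\g.(\h.((f h) (g h)))))) ((\d.(\e.((d e) e))) t))
  Redex: ((\d.(\e.((d e) e))) t)
Total redexes: 1

Answer: 1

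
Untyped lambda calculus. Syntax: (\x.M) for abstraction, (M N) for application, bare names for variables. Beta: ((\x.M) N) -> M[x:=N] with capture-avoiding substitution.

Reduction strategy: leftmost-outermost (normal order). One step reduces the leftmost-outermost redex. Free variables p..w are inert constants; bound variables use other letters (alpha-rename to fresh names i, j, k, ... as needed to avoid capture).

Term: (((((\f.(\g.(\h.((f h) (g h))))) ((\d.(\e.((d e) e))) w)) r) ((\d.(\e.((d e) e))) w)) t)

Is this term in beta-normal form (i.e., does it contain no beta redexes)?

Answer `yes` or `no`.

Term: (((((\f.(\g.(\h.((f h) (g h))))) ((\d.(\e.((d e) e))) w)) r) ((\d.(\e.((d e) e))) w)) t)
Found 3 beta redex(es).

Answer: no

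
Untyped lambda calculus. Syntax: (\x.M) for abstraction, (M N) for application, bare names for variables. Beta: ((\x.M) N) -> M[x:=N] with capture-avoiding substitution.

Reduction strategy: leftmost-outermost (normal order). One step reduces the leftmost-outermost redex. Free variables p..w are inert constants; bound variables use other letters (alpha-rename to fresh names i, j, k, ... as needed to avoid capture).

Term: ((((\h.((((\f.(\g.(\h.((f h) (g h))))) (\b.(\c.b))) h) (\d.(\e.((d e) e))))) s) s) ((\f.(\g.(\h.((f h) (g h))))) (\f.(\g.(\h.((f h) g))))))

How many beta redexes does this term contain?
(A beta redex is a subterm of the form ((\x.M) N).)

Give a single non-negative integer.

Answer: 3

Derivation:
Term: ((((\h.((((\f.(\g.(\h.((f h) (g h))))) (\b.(\c.b))) h) (\d.(\e.((d e) e))))) s) s) ((\f.(\g.(\h.((f h) (g h))))) (\f.(\g.(\h.((f h) g))))))
  Redex: ((\h.((((\f.(\g.(\h.((f h) (g h))))) (\b.(\c.b))) h) (\d.(\e.((d e) e))))) s)
  Redex: ((\f.(\g.(\h.((f h) (g h))))) (\b.(\c.b)))
  Redex: ((\f.(\g.(\h.((f h) (g h))))) (\f.(\g.(\h.((f h) g)))))
Total redexes: 3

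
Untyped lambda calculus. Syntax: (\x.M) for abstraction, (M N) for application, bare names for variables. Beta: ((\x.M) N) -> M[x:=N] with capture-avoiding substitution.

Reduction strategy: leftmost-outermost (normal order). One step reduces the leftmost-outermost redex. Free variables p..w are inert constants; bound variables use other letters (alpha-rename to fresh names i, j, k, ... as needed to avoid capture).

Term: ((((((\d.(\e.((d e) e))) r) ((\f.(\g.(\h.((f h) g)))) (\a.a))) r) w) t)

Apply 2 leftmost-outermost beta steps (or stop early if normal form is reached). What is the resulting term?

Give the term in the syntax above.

Step 0: ((((((\d.(\e.((d e) e))) r) ((\f.(\g.(\h.((f h) g)))) (\a.a))) r) w) t)
Step 1: (((((\e.((r e) e)) ((\f.(\g.(\h.((f h) g)))) (\a.a))) r) w) t)
Step 2: (((((r ((\f.(\g.(\h.((f h) g)))) (\a.a))) ((\f.(\g.(\h.((f h) g)))) (\a.a))) r) w) t)

Answer: (((((r ((\f.(\g.(\h.((f h) g)))) (\a.a))) ((\f.(\g.(\h.((f h) g)))) (\a.a))) r) w) t)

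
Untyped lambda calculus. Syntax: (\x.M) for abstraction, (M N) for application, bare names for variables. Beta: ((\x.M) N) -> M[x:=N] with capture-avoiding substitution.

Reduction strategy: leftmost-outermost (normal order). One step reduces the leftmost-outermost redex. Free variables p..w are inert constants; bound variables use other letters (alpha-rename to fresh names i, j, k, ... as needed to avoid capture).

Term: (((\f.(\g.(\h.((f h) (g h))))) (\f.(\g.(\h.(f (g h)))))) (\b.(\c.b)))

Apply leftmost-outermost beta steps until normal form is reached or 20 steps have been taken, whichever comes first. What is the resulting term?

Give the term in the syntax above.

Answer: (\h.(\i.(h h)))

Derivation:
Step 0: (((\f.(\g.(\h.((f h) (g h))))) (\f.(\g.(\h.(f (g h)))))) (\b.(\c.b)))
Step 1: ((\g.(\h.(((\f.(\g.(\h.(f (g h))))) h) (g h)))) (\b.(\c.b)))
Step 2: (\h.(((\f.(\g.(\h.(f (g h))))) h) ((\b.(\c.b)) h)))
Step 3: (\h.((\g.(\i.(h (g i)))) ((\b.(\c.b)) h)))
Step 4: (\h.(\i.(h (((\b.(\c.b)) h) i))))
Step 5: (\h.(\i.(h ((\c.h) i))))
Step 6: (\h.(\i.(h h)))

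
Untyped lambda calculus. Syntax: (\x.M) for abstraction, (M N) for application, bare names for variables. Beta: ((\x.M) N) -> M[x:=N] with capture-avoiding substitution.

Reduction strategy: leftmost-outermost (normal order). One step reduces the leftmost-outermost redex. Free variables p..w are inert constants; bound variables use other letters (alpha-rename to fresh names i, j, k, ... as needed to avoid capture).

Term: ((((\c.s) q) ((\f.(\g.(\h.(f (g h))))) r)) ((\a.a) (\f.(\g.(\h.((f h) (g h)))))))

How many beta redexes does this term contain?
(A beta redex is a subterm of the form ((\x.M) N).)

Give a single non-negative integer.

Answer: 3

Derivation:
Term: ((((\c.s) q) ((\f.(\g.(\h.(f (g h))))) r)) ((\a.a) (\f.(\g.(\h.((f h) (g h)))))))
  Redex: ((\c.s) q)
  Redex: ((\f.(\g.(\h.(f (g h))))) r)
  Redex: ((\a.a) (\f.(\g.(\h.((f h) (g h))))))
Total redexes: 3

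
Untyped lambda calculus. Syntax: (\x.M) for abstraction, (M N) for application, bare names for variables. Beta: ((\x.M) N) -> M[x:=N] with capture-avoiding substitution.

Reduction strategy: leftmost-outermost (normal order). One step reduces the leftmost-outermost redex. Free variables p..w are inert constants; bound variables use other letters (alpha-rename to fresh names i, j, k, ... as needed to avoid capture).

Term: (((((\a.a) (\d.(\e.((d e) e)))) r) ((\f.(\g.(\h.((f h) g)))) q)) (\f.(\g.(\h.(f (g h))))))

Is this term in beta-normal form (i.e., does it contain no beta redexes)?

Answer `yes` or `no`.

Term: (((((\a.a) (\d.(\e.((d e) e)))) r) ((\f.(\g.(\h.((f h) g)))) q)) (\f.(\g.(\h.(f (g h))))))
Found 2 beta redex(es).

Answer: no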